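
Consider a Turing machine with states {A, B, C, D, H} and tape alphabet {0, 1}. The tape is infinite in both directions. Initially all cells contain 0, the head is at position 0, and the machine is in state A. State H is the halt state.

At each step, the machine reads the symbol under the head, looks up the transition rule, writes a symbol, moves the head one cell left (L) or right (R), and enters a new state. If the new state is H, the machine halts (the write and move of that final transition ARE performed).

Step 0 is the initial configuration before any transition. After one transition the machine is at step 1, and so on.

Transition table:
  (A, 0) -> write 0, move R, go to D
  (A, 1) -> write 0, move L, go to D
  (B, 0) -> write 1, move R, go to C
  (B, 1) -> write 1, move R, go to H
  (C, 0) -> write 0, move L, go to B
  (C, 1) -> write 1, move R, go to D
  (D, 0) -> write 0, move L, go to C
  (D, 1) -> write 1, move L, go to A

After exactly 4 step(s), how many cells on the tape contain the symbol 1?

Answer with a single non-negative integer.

Step 1: in state A at pos 0, read 0 -> (A,0)->write 0,move R,goto D. Now: state=D, head=1, tape[-1..2]=0000 (head:   ^)
Step 2: in state D at pos 1, read 0 -> (D,0)->write 0,move L,goto C. Now: state=C, head=0, tape[-1..2]=0000 (head:  ^)
Step 3: in state C at pos 0, read 0 -> (C,0)->write 0,move L,goto B. Now: state=B, head=-1, tape[-2..2]=00000 (head:  ^)
Step 4: in state B at pos -1, read 0 -> (B,0)->write 1,move R,goto C. Now: state=C, head=0, tape[-2..2]=01000 (head:   ^)
Cells containing 1 after step 4: {-1} -> 1 cell(s)

Answer: 1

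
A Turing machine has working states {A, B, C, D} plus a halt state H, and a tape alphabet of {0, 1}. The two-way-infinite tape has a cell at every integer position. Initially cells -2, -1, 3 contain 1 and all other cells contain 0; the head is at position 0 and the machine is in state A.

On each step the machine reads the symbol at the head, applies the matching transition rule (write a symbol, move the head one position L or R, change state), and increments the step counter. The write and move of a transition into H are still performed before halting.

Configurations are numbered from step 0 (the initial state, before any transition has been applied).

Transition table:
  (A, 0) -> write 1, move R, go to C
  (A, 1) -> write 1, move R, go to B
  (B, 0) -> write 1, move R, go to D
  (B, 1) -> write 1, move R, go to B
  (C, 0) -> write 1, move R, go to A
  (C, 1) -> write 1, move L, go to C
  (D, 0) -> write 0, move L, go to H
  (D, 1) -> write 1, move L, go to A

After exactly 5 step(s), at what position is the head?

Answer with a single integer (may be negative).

Step 1: in state A at pos 0, read 0 -> (A,0)->write 1,move R,goto C. Now: state=C, head=1, tape[-3..4]=01110010 (head:     ^)
Step 2: in state C at pos 1, read 0 -> (C,0)->write 1,move R,goto A. Now: state=A, head=2, tape[-3..4]=01111010 (head:      ^)
Step 3: in state A at pos 2, read 0 -> (A,0)->write 1,move R,goto C. Now: state=C, head=3, tape[-3..4]=01111110 (head:       ^)
Step 4: in state C at pos 3, read 1 -> (C,1)->write 1,move L,goto C. Now: state=C, head=2, tape[-3..4]=01111110 (head:      ^)
Step 5: in state C at pos 2, read 1 -> (C,1)->write 1,move L,goto C. Now: state=C, head=1, tape[-3..4]=01111110 (head:     ^)

Answer: 1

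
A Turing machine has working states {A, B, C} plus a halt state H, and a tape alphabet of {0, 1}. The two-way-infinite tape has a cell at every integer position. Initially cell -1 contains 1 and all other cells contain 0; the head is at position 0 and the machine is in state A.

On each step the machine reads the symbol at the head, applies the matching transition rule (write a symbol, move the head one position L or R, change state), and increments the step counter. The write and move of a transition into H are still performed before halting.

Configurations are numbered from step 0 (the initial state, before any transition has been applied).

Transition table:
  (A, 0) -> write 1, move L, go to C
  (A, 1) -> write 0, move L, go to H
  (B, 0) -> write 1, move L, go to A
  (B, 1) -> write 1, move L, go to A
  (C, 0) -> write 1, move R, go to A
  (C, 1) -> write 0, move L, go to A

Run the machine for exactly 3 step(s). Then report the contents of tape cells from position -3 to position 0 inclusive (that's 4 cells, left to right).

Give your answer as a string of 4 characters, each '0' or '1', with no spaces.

Answer: 0101

Derivation:
Step 1: in state A at pos 0, read 0 -> (A,0)->write 1,move L,goto C. Now: state=C, head=-1, tape[-2..1]=0110 (head:  ^)
Step 2: in state C at pos -1, read 1 -> (C,1)->write 0,move L,goto A. Now: state=A, head=-2, tape[-3..1]=00010 (head:  ^)
Step 3: in state A at pos -2, read 0 -> (A,0)->write 1,move L,goto C. Now: state=C, head=-3, tape[-4..1]=001010 (head:  ^)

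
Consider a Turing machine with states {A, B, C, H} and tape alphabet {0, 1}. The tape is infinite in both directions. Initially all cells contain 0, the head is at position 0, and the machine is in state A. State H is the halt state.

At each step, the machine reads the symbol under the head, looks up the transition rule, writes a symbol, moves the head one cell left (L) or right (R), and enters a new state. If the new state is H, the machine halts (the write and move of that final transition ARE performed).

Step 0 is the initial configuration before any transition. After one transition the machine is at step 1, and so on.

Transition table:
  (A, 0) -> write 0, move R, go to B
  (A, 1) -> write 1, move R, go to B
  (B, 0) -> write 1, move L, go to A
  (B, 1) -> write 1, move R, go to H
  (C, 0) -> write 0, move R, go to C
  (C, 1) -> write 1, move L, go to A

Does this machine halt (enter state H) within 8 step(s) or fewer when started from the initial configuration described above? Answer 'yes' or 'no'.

Step 1: in state A at pos 0, read 0 -> (A,0)->write 0,move R,goto B. Now: state=B, head=1, tape[-1..2]=0000 (head:   ^)
Step 2: in state B at pos 1, read 0 -> (B,0)->write 1,move L,goto A. Now: state=A, head=0, tape[-1..2]=0010 (head:  ^)
Step 3: in state A at pos 0, read 0 -> (A,0)->write 0,move R,goto B. Now: state=B, head=1, tape[-1..2]=0010 (head:   ^)
Step 4: in state B at pos 1, read 1 -> (B,1)->write 1,move R,goto H. Now: state=H, head=2, tape[-1..3]=00100 (head:    ^)
State H reached at step 4; 4 <= 8 -> yes

Answer: yes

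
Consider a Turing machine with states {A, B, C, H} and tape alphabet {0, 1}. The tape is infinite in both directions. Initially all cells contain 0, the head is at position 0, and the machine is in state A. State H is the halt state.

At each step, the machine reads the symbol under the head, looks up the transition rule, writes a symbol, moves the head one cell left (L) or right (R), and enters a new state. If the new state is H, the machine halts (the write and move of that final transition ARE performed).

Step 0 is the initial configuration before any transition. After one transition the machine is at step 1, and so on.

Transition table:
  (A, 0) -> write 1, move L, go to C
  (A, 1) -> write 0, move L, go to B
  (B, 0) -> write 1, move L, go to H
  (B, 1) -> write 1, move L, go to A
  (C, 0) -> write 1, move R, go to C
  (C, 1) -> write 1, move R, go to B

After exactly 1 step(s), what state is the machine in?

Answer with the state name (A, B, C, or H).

Answer: C

Derivation:
Step 1: in state A at pos 0, read 0 -> (A,0)->write 1,move L,goto C. Now: state=C, head=-1, tape[-2..1]=0010 (head:  ^)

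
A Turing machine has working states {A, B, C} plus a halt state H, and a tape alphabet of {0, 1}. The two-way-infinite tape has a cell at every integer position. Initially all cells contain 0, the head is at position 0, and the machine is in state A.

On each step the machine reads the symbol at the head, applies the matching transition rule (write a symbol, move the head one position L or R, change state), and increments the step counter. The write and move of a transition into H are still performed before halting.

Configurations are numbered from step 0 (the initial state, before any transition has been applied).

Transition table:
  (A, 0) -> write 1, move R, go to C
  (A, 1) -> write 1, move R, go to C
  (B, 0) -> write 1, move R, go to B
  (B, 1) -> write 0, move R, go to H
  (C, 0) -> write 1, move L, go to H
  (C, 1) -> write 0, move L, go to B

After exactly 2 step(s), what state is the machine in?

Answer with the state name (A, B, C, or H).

Answer: H

Derivation:
Step 1: in state A at pos 0, read 0 -> (A,0)->write 1,move R,goto C. Now: state=C, head=1, tape[-1..2]=0100 (head:   ^)
Step 2: in state C at pos 1, read 0 -> (C,0)->write 1,move L,goto H. Now: state=H, head=0, tape[-1..2]=0110 (head:  ^)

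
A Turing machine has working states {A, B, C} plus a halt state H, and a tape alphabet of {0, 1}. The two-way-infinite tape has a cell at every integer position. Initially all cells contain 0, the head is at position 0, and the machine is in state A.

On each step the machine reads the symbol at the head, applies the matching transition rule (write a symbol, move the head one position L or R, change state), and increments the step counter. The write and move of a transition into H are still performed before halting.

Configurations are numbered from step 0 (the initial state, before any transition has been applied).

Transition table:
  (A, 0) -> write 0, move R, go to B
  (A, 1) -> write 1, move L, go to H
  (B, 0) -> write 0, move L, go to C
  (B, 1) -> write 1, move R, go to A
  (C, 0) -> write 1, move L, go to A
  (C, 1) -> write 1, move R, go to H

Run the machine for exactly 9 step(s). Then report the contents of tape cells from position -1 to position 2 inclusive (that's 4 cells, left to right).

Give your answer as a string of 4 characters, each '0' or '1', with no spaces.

Step 1: in state A at pos 0, read 0 -> (A,0)->write 0,move R,goto B. Now: state=B, head=1, tape[-1..2]=0000 (head:   ^)
Step 2: in state B at pos 1, read 0 -> (B,0)->write 0,move L,goto C. Now: state=C, head=0, tape[-1..2]=0000 (head:  ^)
Step 3: in state C at pos 0, read 0 -> (C,0)->write 1,move L,goto A. Now: state=A, head=-1, tape[-2..2]=00100 (head:  ^)
Step 4: in state A at pos -1, read 0 -> (A,0)->write 0,move R,goto B. Now: state=B, head=0, tape[-2..2]=00100 (head:   ^)
Step 5: in state B at pos 0, read 1 -> (B,1)->write 1,move R,goto A. Now: state=A, head=1, tape[-2..2]=00100 (head:    ^)
Step 6: in state A at pos 1, read 0 -> (A,0)->write 0,move R,goto B. Now: state=B, head=2, tape[-2..3]=001000 (head:     ^)
Step 7: in state B at pos 2, read 0 -> (B,0)->write 0,move L,goto C. Now: state=C, head=1, tape[-2..3]=001000 (head:    ^)
Step 8: in state C at pos 1, read 0 -> (C,0)->write 1,move L,goto A. Now: state=A, head=0, tape[-2..3]=001100 (head:   ^)
Step 9: in state A at pos 0, read 1 -> (A,1)->write 1,move L,goto H. Now: state=H, head=-1, tape[-2..3]=001100 (head:  ^)

Answer: 0110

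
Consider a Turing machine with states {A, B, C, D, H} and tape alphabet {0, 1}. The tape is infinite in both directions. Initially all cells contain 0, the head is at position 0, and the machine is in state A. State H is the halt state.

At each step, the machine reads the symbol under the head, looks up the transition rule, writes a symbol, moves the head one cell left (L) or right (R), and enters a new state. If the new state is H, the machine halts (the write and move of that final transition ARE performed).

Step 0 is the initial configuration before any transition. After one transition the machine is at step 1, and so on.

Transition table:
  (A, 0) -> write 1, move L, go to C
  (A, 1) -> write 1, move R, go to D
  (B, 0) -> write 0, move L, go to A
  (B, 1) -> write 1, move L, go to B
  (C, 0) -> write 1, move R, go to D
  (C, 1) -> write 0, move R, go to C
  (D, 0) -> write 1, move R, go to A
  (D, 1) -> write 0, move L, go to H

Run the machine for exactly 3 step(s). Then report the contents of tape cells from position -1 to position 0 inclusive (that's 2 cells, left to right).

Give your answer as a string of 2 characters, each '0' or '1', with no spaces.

Step 1: in state A at pos 0, read 0 -> (A,0)->write 1,move L,goto C. Now: state=C, head=-1, tape[-2..1]=0010 (head:  ^)
Step 2: in state C at pos -1, read 0 -> (C,0)->write 1,move R,goto D. Now: state=D, head=0, tape[-2..1]=0110 (head:   ^)
Step 3: in state D at pos 0, read 1 -> (D,1)->write 0,move L,goto H. Now: state=H, head=-1, tape[-2..1]=0100 (head:  ^)

Answer: 10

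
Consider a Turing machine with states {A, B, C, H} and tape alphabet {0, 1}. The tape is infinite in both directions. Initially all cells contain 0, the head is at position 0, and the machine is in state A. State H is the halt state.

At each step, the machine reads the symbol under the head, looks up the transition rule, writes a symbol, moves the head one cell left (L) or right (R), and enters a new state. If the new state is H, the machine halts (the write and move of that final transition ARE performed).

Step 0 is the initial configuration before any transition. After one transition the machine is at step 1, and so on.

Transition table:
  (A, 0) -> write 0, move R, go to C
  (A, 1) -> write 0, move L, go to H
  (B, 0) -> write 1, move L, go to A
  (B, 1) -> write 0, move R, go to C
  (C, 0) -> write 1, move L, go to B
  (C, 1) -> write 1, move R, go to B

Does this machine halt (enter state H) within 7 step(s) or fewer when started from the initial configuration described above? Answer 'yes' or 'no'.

Step 1: in state A at pos 0, read 0 -> (A,0)->write 0,move R,goto C. Now: state=C, head=1, tape[-1..2]=0000 (head:   ^)
Step 2: in state C at pos 1, read 0 -> (C,0)->write 1,move L,goto B. Now: state=B, head=0, tape[-1..2]=0010 (head:  ^)
Step 3: in state B at pos 0, read 0 -> (B,0)->write 1,move L,goto A. Now: state=A, head=-1, tape[-2..2]=00110 (head:  ^)
Step 4: in state A at pos -1, read 0 -> (A,0)->write 0,move R,goto C. Now: state=C, head=0, tape[-2..2]=00110 (head:   ^)
Step 5: in state C at pos 0, read 1 -> (C,1)->write 1,move R,goto B. Now: state=B, head=1, tape[-2..2]=00110 (head:    ^)
Step 6: in state B at pos 1, read 1 -> (B,1)->write 0,move R,goto C. Now: state=C, head=2, tape[-2..3]=001000 (head:     ^)
Step 7: in state C at pos 2, read 0 -> (C,0)->write 1,move L,goto B. Now: state=B, head=1, tape[-2..3]=001010 (head:    ^)
After 7 step(s): state = B (not H) -> not halted within 7 -> no

Answer: no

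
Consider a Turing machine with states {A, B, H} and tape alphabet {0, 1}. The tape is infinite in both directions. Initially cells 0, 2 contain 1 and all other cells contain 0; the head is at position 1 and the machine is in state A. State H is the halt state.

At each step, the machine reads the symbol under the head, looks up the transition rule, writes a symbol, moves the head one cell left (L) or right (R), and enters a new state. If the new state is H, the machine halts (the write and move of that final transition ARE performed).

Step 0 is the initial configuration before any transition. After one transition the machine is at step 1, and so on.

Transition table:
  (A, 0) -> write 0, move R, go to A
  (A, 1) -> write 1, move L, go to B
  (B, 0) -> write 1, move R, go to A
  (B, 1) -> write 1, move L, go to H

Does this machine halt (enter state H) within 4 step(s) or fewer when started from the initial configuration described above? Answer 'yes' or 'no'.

Step 1: in state A at pos 1, read 0 -> (A,0)->write 0,move R,goto A. Now: state=A, head=2, tape[-1..3]=01010 (head:    ^)
Step 2: in state A at pos 2, read 1 -> (A,1)->write 1,move L,goto B. Now: state=B, head=1, tape[-1..3]=01010 (head:   ^)
Step 3: in state B at pos 1, read 0 -> (B,0)->write 1,move R,goto A. Now: state=A, head=2, tape[-1..3]=01110 (head:    ^)
Step 4: in state A at pos 2, read 1 -> (A,1)->write 1,move L,goto B. Now: state=B, head=1, tape[-1..3]=01110 (head:   ^)
After 4 step(s): state = B (not H) -> not halted within 4 -> no

Answer: no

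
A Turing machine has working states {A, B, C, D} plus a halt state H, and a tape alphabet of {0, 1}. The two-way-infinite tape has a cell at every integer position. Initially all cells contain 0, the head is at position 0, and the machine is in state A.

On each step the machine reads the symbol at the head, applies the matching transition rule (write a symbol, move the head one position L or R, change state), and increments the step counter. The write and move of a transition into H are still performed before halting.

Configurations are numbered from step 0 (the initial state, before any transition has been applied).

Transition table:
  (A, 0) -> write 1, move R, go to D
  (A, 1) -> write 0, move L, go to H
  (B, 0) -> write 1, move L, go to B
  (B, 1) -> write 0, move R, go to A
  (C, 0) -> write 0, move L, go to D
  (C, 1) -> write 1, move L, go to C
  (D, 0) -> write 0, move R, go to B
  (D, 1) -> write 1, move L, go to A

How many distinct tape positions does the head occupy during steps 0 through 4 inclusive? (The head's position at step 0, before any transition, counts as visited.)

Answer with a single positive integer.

Step 1: in state A at pos 0, read 0 -> (A,0)->write 1,move R,goto D. Now: state=D, head=1, tape[-1..2]=0100 (head:   ^)
Step 2: in state D at pos 1, read 0 -> (D,0)->write 0,move R,goto B. Now: state=B, head=2, tape[-1..3]=01000 (head:    ^)
Step 3: in state B at pos 2, read 0 -> (B,0)->write 1,move L,goto B. Now: state=B, head=1, tape[-1..3]=01010 (head:   ^)
Step 4: in state B at pos 1, read 0 -> (B,0)->write 1,move L,goto B. Now: state=B, head=0, tape[-1..3]=01110 (head:  ^)
Head positions at steps 0..4: starting at 0, distinct positions visited = {0, 1, 2} -> 3 position(s)

Answer: 3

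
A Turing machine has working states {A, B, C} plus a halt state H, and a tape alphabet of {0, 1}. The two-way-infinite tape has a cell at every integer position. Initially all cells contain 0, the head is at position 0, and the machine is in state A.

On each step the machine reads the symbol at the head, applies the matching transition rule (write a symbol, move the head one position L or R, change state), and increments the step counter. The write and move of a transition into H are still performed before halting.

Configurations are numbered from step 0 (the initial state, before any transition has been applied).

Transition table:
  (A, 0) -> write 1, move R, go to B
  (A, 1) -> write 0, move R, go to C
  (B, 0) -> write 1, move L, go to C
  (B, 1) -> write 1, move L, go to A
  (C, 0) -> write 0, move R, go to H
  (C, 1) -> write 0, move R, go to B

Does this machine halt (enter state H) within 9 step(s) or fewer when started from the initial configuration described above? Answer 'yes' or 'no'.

Step 1: in state A at pos 0, read 0 -> (A,0)->write 1,move R,goto B. Now: state=B, head=1, tape[-1..2]=0100 (head:   ^)
Step 2: in state B at pos 1, read 0 -> (B,0)->write 1,move L,goto C. Now: state=C, head=0, tape[-1..2]=0110 (head:  ^)
Step 3: in state C at pos 0, read 1 -> (C,1)->write 0,move R,goto B. Now: state=B, head=1, tape[-1..2]=0010 (head:   ^)
Step 4: in state B at pos 1, read 1 -> (B,1)->write 1,move L,goto A. Now: state=A, head=0, tape[-1..2]=0010 (head:  ^)
Step 5: in state A at pos 0, read 0 -> (A,0)->write 1,move R,goto B. Now: state=B, head=1, tape[-1..2]=0110 (head:   ^)
Step 6: in state B at pos 1, read 1 -> (B,1)->write 1,move L,goto A. Now: state=A, head=0, tape[-1..2]=0110 (head:  ^)
Step 7: in state A at pos 0, read 1 -> (A,1)->write 0,move R,goto C. Now: state=C, head=1, tape[-1..2]=0010 (head:   ^)
Step 8: in state C at pos 1, read 1 -> (C,1)->write 0,move R,goto B. Now: state=B, head=2, tape[-1..3]=00000 (head:    ^)
Step 9: in state B at pos 2, read 0 -> (B,0)->write 1,move L,goto C. Now: state=C, head=1, tape[-1..3]=00010 (head:   ^)
After 9 step(s): state = C (not H) -> not halted within 9 -> no

Answer: no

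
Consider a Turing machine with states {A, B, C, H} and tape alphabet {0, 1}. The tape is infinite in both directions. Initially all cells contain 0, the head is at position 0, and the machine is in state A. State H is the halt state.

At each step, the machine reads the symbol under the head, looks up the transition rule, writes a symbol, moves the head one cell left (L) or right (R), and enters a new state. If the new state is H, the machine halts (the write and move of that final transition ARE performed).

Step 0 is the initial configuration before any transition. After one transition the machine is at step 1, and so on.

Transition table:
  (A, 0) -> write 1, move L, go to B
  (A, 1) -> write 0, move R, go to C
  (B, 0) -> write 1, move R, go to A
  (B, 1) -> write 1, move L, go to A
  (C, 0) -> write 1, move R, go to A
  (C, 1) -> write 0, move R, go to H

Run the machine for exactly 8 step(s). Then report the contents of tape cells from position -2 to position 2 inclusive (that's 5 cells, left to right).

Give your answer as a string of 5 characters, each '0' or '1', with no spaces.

Step 1: in state A at pos 0, read 0 -> (A,0)->write 1,move L,goto B. Now: state=B, head=-1, tape[-2..1]=0010 (head:  ^)
Step 2: in state B at pos -1, read 0 -> (B,0)->write 1,move R,goto A. Now: state=A, head=0, tape[-2..1]=0110 (head:   ^)
Step 3: in state A at pos 0, read 1 -> (A,1)->write 0,move R,goto C. Now: state=C, head=1, tape[-2..2]=01000 (head:    ^)
Step 4: in state C at pos 1, read 0 -> (C,0)->write 1,move R,goto A. Now: state=A, head=2, tape[-2..3]=010100 (head:     ^)
Step 5: in state A at pos 2, read 0 -> (A,0)->write 1,move L,goto B. Now: state=B, head=1, tape[-2..3]=010110 (head:    ^)
Step 6: in state B at pos 1, read 1 -> (B,1)->write 1,move L,goto A. Now: state=A, head=0, tape[-2..3]=010110 (head:   ^)
Step 7: in state A at pos 0, read 0 -> (A,0)->write 1,move L,goto B. Now: state=B, head=-1, tape[-2..3]=011110 (head:  ^)
Step 8: in state B at pos -1, read 1 -> (B,1)->write 1,move L,goto A. Now: state=A, head=-2, tape[-3..3]=0011110 (head:  ^)

Answer: 01111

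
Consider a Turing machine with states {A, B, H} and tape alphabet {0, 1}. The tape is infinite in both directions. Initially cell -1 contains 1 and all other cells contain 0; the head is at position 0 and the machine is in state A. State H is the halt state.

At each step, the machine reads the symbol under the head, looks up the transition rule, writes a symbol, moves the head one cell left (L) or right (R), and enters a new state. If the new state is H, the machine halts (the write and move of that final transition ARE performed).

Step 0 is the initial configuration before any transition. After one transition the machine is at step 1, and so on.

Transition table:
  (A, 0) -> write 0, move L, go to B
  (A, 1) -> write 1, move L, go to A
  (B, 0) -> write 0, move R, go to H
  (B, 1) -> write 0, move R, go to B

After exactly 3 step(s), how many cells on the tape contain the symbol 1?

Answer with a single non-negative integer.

Step 1: in state A at pos 0, read 0 -> (A,0)->write 0,move L,goto B. Now: state=B, head=-1, tape[-2..1]=0100 (head:  ^)
Step 2: in state B at pos -1, read 1 -> (B,1)->write 0,move R,goto B. Now: state=B, head=0, tape[-2..1]=0000 (head:   ^)
Step 3: in state B at pos 0, read 0 -> (B,0)->write 0,move R,goto H. Now: state=H, head=1, tape[-2..2]=00000 (head:    ^)
No cell contains 1 after step 3 -> 0 cell(s)

Answer: 0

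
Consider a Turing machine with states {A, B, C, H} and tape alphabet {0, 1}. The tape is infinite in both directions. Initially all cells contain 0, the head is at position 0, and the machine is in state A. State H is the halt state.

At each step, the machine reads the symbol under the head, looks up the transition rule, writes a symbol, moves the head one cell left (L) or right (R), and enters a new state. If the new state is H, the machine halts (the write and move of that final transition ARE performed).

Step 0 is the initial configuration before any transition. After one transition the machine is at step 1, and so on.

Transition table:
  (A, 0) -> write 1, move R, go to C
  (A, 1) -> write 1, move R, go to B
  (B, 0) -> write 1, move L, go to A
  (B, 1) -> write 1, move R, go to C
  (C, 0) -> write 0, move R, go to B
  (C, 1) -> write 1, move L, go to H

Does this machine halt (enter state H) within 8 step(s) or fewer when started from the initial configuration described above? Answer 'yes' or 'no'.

Answer: yes

Derivation:
Step 1: in state A at pos 0, read 0 -> (A,0)->write 1,move R,goto C. Now: state=C, head=1, tape[-1..2]=0100 (head:   ^)
Step 2: in state C at pos 1, read 0 -> (C,0)->write 0,move R,goto B. Now: state=B, head=2, tape[-1..3]=01000 (head:    ^)
Step 3: in state B at pos 2, read 0 -> (B,0)->write 1,move L,goto A. Now: state=A, head=1, tape[-1..3]=01010 (head:   ^)
Step 4: in state A at pos 1, read 0 -> (A,0)->write 1,move R,goto C. Now: state=C, head=2, tape[-1..3]=01110 (head:    ^)
Step 5: in state C at pos 2, read 1 -> (C,1)->write 1,move L,goto H. Now: state=H, head=1, tape[-1..3]=01110 (head:   ^)
State H reached at step 5; 5 <= 8 -> yes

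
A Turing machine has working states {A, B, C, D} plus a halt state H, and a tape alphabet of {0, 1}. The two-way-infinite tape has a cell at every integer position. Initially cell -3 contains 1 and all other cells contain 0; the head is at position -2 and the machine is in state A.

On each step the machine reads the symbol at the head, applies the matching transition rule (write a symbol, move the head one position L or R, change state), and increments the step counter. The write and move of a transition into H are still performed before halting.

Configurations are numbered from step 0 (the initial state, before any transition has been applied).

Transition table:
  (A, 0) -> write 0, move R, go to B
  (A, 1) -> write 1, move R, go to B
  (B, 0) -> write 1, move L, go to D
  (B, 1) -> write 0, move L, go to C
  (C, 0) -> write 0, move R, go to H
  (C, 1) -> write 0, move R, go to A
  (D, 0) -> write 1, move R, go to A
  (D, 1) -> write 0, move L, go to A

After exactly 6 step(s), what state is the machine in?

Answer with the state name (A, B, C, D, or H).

Answer: A

Derivation:
Step 1: in state A at pos -2, read 0 -> (A,0)->write 0,move R,goto B. Now: state=B, head=-1, tape[-4..0]=01000 (head:    ^)
Step 2: in state B at pos -1, read 0 -> (B,0)->write 1,move L,goto D. Now: state=D, head=-2, tape[-4..0]=01010 (head:   ^)
Step 3: in state D at pos -2, read 0 -> (D,0)->write 1,move R,goto A. Now: state=A, head=-1, tape[-4..0]=01110 (head:    ^)
Step 4: in state A at pos -1, read 1 -> (A,1)->write 1,move R,goto B. Now: state=B, head=0, tape[-4..1]=011100 (head:     ^)
Step 5: in state B at pos 0, read 0 -> (B,0)->write 1,move L,goto D. Now: state=D, head=-1, tape[-4..1]=011110 (head:    ^)
Step 6: in state D at pos -1, read 1 -> (D,1)->write 0,move L,goto A. Now: state=A, head=-2, tape[-4..1]=011010 (head:   ^)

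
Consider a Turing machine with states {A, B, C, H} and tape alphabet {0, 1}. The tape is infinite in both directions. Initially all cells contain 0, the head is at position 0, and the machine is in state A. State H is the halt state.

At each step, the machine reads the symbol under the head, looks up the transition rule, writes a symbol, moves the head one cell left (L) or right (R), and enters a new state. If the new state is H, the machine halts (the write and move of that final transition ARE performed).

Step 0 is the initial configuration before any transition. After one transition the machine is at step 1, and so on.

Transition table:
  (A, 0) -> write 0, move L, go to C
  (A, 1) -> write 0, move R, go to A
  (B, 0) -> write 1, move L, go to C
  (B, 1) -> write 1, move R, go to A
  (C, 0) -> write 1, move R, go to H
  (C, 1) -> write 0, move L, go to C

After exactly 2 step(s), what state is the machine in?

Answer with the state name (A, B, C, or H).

Step 1: in state A at pos 0, read 0 -> (A,0)->write 0,move L,goto C. Now: state=C, head=-1, tape[-2..1]=0000 (head:  ^)
Step 2: in state C at pos -1, read 0 -> (C,0)->write 1,move R,goto H. Now: state=H, head=0, tape[-2..1]=0100 (head:   ^)

Answer: H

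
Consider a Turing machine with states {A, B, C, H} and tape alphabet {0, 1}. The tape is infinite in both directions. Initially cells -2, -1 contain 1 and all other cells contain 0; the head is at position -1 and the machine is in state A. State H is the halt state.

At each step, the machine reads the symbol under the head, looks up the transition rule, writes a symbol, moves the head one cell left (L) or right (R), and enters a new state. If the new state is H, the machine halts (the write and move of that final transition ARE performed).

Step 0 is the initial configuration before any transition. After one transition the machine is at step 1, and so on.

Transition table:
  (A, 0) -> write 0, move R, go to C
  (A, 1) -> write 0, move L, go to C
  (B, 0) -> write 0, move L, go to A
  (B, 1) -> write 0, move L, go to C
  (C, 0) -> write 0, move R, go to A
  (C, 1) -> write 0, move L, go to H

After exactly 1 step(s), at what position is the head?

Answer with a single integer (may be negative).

Answer: -2

Derivation:
Step 1: in state A at pos -1, read 1 -> (A,1)->write 0,move L,goto C. Now: state=C, head=-2, tape[-3..0]=0100 (head:  ^)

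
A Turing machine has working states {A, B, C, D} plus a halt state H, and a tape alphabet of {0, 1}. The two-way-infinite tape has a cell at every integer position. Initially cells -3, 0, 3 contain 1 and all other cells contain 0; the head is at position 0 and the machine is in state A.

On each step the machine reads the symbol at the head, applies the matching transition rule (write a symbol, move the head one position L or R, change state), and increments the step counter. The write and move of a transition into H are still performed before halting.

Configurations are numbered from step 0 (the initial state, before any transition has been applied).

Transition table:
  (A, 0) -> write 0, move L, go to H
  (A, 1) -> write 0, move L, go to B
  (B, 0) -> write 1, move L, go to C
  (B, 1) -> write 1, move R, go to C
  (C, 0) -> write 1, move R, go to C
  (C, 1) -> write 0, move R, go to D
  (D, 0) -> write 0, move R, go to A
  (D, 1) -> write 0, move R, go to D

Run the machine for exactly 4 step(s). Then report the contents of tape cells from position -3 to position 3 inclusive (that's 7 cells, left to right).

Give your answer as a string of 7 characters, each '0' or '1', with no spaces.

Step 1: in state A at pos 0, read 1 -> (A,1)->write 0,move L,goto B. Now: state=B, head=-1, tape[-4..4]=010000010 (head:    ^)
Step 2: in state B at pos -1, read 0 -> (B,0)->write 1,move L,goto C. Now: state=C, head=-2, tape[-4..4]=010100010 (head:   ^)
Step 3: in state C at pos -2, read 0 -> (C,0)->write 1,move R,goto C. Now: state=C, head=-1, tape[-4..4]=011100010 (head:    ^)
Step 4: in state C at pos -1, read 1 -> (C,1)->write 0,move R,goto D. Now: state=D, head=0, tape[-4..4]=011000010 (head:     ^)

Answer: 1100001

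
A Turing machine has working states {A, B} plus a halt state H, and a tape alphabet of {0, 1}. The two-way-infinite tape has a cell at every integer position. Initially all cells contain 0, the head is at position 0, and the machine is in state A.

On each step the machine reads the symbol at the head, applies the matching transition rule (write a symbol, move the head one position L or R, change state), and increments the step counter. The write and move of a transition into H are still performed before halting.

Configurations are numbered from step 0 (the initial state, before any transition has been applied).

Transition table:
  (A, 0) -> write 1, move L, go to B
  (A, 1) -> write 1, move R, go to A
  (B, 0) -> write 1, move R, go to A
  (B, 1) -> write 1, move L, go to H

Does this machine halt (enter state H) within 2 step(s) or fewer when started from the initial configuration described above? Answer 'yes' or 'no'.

Step 1: in state A at pos 0, read 0 -> (A,0)->write 1,move L,goto B. Now: state=B, head=-1, tape[-2..1]=0010 (head:  ^)
Step 2: in state B at pos -1, read 0 -> (B,0)->write 1,move R,goto A. Now: state=A, head=0, tape[-2..1]=0110 (head:   ^)
After 2 step(s): state = A (not H) -> not halted within 2 -> no

Answer: no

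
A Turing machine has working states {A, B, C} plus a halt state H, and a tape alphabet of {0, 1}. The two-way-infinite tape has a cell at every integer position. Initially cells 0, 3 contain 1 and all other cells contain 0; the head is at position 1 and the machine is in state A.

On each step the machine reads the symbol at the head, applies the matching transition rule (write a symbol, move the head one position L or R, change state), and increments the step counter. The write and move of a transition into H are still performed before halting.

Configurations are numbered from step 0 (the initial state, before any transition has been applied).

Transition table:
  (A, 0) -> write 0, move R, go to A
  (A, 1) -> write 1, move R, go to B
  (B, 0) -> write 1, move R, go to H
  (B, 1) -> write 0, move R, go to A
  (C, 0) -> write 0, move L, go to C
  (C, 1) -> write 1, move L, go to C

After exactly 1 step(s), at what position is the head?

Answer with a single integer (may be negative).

Step 1: in state A at pos 1, read 0 -> (A,0)->write 0,move R,goto A. Now: state=A, head=2, tape[-1..4]=010010 (head:    ^)

Answer: 2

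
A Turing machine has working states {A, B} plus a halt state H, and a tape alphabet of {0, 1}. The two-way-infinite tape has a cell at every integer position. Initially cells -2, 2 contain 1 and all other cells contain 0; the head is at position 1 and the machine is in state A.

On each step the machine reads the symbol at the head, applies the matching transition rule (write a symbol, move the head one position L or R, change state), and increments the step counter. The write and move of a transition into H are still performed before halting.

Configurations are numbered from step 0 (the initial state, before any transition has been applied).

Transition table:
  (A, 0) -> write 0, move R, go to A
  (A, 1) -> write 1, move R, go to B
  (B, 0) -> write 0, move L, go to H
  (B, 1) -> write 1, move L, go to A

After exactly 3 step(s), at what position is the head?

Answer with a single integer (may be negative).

Answer: 2

Derivation:
Step 1: in state A at pos 1, read 0 -> (A,0)->write 0,move R,goto A. Now: state=A, head=2, tape[-3..3]=0100010 (head:      ^)
Step 2: in state A at pos 2, read 1 -> (A,1)->write 1,move R,goto B. Now: state=B, head=3, tape[-3..4]=01000100 (head:       ^)
Step 3: in state B at pos 3, read 0 -> (B,0)->write 0,move L,goto H. Now: state=H, head=2, tape[-3..4]=01000100 (head:      ^)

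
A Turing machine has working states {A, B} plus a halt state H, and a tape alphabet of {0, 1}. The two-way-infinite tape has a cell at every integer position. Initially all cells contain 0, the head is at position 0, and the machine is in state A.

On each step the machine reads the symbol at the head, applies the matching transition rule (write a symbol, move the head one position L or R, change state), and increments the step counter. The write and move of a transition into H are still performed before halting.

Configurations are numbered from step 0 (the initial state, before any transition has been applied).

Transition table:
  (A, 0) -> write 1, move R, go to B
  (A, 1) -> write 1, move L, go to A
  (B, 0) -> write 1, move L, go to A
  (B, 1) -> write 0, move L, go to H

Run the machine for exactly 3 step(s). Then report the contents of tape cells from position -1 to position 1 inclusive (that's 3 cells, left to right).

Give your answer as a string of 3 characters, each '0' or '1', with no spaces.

Answer: 011

Derivation:
Step 1: in state A at pos 0, read 0 -> (A,0)->write 1,move R,goto B. Now: state=B, head=1, tape[-1..2]=0100 (head:   ^)
Step 2: in state B at pos 1, read 0 -> (B,0)->write 1,move L,goto A. Now: state=A, head=0, tape[-1..2]=0110 (head:  ^)
Step 3: in state A at pos 0, read 1 -> (A,1)->write 1,move L,goto A. Now: state=A, head=-1, tape[-2..2]=00110 (head:  ^)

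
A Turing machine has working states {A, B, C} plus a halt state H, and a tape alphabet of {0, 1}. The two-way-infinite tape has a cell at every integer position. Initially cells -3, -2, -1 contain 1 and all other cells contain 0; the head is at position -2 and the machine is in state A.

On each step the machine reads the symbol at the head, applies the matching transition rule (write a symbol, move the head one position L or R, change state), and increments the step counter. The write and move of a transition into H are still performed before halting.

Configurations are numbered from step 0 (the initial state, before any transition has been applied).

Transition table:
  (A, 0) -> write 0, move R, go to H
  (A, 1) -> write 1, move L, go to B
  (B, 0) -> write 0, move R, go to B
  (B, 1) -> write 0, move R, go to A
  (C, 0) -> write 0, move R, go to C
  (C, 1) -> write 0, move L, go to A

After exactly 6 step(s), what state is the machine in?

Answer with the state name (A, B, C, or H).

Step 1: in state A at pos -2, read 1 -> (A,1)->write 1,move L,goto B. Now: state=B, head=-3, tape[-4..0]=01110 (head:  ^)
Step 2: in state B at pos -3, read 1 -> (B,1)->write 0,move R,goto A. Now: state=A, head=-2, tape[-4..0]=00110 (head:   ^)
Step 3: in state A at pos -2, read 1 -> (A,1)->write 1,move L,goto B. Now: state=B, head=-3, tape[-4..0]=00110 (head:  ^)
Step 4: in state B at pos -3, read 0 -> (B,0)->write 0,move R,goto B. Now: state=B, head=-2, tape[-4..0]=00110 (head:   ^)
Step 5: in state B at pos -2, read 1 -> (B,1)->write 0,move R,goto A. Now: state=A, head=-1, tape[-4..0]=00010 (head:    ^)
Step 6: in state A at pos -1, read 1 -> (A,1)->write 1,move L,goto B. Now: state=B, head=-2, tape[-4..0]=00010 (head:   ^)

Answer: B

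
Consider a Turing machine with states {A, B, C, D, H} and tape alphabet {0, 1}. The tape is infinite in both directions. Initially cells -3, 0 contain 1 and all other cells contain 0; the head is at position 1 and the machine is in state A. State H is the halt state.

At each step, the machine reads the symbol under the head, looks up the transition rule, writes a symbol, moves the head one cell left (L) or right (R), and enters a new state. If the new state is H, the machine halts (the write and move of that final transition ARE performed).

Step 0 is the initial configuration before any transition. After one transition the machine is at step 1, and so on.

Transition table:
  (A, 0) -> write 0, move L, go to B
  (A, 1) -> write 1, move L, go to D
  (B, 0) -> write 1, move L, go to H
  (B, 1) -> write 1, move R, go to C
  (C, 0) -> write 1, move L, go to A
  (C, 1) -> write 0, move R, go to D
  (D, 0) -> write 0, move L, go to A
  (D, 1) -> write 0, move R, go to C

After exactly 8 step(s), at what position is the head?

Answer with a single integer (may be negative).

Step 1: in state A at pos 1, read 0 -> (A,0)->write 0,move L,goto B. Now: state=B, head=0, tape[-4..2]=0100100 (head:     ^)
Step 2: in state B at pos 0, read 1 -> (B,1)->write 1,move R,goto C. Now: state=C, head=1, tape[-4..2]=0100100 (head:      ^)
Step 3: in state C at pos 1, read 0 -> (C,0)->write 1,move L,goto A. Now: state=A, head=0, tape[-4..2]=0100110 (head:     ^)
Step 4: in state A at pos 0, read 1 -> (A,1)->write 1,move L,goto D. Now: state=D, head=-1, tape[-4..2]=0100110 (head:    ^)
Step 5: in state D at pos -1, read 0 -> (D,0)->write 0,move L,goto A. Now: state=A, head=-2, tape[-4..2]=0100110 (head:   ^)
Step 6: in state A at pos -2, read 0 -> (A,0)->write 0,move L,goto B. Now: state=B, head=-3, tape[-4..2]=0100110 (head:  ^)
Step 7: in state B at pos -3, read 1 -> (B,1)->write 1,move R,goto C. Now: state=C, head=-2, tape[-4..2]=0100110 (head:   ^)
Step 8: in state C at pos -2, read 0 -> (C,0)->write 1,move L,goto A. Now: state=A, head=-3, tape[-4..2]=0110110 (head:  ^)

Answer: -3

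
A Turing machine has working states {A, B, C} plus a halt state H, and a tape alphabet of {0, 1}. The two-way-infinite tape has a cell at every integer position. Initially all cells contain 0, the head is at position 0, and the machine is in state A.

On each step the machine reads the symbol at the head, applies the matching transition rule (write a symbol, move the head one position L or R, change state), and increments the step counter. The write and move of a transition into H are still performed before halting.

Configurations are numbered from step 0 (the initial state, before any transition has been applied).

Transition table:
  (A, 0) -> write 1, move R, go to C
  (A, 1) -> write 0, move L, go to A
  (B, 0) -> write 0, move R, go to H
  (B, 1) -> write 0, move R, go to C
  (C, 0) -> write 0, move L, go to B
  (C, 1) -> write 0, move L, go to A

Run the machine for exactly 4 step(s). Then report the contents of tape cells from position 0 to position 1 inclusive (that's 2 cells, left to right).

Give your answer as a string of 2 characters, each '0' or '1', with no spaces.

Answer: 00

Derivation:
Step 1: in state A at pos 0, read 0 -> (A,0)->write 1,move R,goto C. Now: state=C, head=1, tape[-1..2]=0100 (head:   ^)
Step 2: in state C at pos 1, read 0 -> (C,0)->write 0,move L,goto B. Now: state=B, head=0, tape[-1..2]=0100 (head:  ^)
Step 3: in state B at pos 0, read 1 -> (B,1)->write 0,move R,goto C. Now: state=C, head=1, tape[-1..2]=0000 (head:   ^)
Step 4: in state C at pos 1, read 0 -> (C,0)->write 0,move L,goto B. Now: state=B, head=0, tape[-1..2]=0000 (head:  ^)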